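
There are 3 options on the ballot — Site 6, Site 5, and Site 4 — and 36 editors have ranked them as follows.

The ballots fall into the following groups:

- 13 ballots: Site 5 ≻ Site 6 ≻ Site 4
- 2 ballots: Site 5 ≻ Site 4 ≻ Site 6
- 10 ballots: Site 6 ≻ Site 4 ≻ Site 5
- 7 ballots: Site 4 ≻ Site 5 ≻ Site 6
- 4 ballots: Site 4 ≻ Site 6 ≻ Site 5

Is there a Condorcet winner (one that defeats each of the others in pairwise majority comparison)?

Head-to-head results (36 voters total):
Site 6 vs Site 5: Site 5 wins 22–14.
Site 6 vs Site 4: Site 6 wins 23–13.
Site 5 vs Site 4: Site 4 wins 21–15.
No candidate beats all others: Site 6 beats Site 4 beats Site 5 beats Site 6, a majority cycle.

No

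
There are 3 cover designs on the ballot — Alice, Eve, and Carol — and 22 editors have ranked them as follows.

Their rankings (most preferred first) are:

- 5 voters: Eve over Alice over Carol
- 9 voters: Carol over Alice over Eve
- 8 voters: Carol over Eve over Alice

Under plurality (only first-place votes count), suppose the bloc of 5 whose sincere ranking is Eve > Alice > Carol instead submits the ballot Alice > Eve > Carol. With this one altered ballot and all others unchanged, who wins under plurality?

First-place totals with the altered ballot: Alice 5, Eve 0, Carol 17.
The winner is unchanged: still Carol.

Carol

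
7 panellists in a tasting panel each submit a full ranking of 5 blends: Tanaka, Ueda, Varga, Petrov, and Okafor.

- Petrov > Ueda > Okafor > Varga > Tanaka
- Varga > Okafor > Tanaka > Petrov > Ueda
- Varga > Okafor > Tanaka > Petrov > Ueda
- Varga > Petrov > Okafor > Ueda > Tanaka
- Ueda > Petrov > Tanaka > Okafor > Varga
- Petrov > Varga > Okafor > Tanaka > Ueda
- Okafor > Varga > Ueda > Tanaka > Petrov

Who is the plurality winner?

Varga

First-place vote totals:
  Tanaka: 0
  Ueda: 1
  Varga: 3
  Petrov: 2
  Okafor: 1
Varga has the most first-place votes.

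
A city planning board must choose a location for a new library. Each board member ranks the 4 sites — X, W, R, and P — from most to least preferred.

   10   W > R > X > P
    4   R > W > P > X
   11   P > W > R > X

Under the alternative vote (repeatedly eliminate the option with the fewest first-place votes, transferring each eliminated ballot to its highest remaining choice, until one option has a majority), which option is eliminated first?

Round 1: P 11, W 10, R 4, X 0. X has the fewest and is eliminated.
Round 2: P 11, W 10, R 4. R has the fewest and is eliminated.
Round 3: W 14, P 11. W has a majority.

X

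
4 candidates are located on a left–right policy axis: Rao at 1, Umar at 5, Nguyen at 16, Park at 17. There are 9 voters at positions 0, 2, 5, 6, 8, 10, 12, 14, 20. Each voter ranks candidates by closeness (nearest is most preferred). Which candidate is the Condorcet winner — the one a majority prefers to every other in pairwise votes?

Umar

With single-peaked preferences on a line, the Condorcet winner is the candidate closest to the median voter.
The median voter (position 8) is closest to Umar at 5.
Check: Umar vs Park — voters closer to Umar: 6 of 9.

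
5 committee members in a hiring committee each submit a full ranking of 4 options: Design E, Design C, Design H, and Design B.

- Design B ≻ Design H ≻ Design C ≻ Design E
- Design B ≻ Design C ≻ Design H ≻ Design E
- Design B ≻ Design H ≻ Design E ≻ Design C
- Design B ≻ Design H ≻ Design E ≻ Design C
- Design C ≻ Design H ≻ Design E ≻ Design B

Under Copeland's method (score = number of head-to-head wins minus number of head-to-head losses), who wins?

Design B

Pairwise results:
  Design E vs Design C: Design C wins 3–2.
  Design E vs Design H: Design H wins 5–0.
  Design E vs Design B: Design B wins 4–1.
  Design C vs Design H: Design H wins 3–2.
  Design C vs Design B: Design B wins 4–1.
  Design H vs Design B: Design B wins 4–1.
Copeland scores (wins − losses):
  Design E: 0 − 3 = -3
  Design C: 1 − 2 = -1
  Design H: 2 − 1 = 1
  Design B: 3 − 0 = 3
Design B has the best Copeland score.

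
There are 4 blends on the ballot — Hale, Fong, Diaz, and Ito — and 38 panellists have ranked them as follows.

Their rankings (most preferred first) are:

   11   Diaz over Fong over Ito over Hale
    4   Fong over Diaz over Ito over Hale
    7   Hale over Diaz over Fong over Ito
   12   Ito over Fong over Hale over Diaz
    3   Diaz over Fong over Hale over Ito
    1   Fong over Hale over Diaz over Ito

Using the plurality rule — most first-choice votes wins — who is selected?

Diaz

First-place vote totals:
  Hale: 7
  Fong: 5
  Diaz: 14
  Ito: 12
Diaz has the most first-place votes.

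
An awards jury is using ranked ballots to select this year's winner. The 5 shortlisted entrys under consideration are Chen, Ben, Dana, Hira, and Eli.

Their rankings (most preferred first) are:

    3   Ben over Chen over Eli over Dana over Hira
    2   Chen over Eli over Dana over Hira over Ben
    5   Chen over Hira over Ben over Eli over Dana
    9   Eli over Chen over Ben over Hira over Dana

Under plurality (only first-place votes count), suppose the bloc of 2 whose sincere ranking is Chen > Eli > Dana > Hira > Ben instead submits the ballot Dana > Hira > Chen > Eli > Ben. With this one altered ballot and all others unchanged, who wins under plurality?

First-place totals with the altered ballot: Chen 5, Ben 3, Dana 2, Hira 0, Eli 9.
The winner is unchanged: still Eli.

Eli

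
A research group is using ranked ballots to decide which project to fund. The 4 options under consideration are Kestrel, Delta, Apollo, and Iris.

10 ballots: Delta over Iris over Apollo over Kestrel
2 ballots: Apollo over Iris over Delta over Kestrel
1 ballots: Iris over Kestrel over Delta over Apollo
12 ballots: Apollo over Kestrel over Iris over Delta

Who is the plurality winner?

Apollo

First-place vote totals:
  Kestrel: 0
  Delta: 10
  Apollo: 14
  Iris: 1
Apollo has the most first-place votes.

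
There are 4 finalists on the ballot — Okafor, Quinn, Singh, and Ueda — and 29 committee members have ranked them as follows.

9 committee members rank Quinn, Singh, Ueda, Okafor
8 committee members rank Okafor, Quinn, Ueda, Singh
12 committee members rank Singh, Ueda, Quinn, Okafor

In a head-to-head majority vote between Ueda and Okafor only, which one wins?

Ballots ranking Ueda above Okafor: 9+12 = 21.
Ballots ranking Okafor above Ueda: 8.
Ueda wins the head-to-head, 21–8.

Ueda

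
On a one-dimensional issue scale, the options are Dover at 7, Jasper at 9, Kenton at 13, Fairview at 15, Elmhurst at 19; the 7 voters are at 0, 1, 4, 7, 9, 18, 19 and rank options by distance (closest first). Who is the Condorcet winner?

Dover

With single-peaked preferences on a line, the Condorcet winner is the candidate closest to the median voter.
The median voter (position 7) is closest to Dover at 7.
Check: Dover vs Elmhurst — voters closer to Dover: 5 of 7.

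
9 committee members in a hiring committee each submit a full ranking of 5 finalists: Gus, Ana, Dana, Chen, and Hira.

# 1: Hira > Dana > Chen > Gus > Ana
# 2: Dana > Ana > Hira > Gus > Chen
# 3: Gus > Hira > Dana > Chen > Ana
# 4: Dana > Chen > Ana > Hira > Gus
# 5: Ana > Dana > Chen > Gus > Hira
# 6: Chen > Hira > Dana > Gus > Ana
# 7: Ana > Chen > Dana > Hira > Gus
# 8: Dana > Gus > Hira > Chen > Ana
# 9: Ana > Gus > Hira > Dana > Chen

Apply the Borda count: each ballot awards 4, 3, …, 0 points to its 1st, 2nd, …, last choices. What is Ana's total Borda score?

17

Borda scores:
  Gus: 1 + 1 + 4 + 0 + 1 + 1 + 0 + 3 + 3 = 14
  Ana: 0 + 3 + 0 + 2 + 4 + 0 + 4 + 0 + 4 = 17
  Dana: 3 + 4 + 2 + 4 + 3 + 2 + 2 + 4 + 1 = 25
  Chen: 2 + 0 + 1 + 3 + 2 + 4 + 3 + 1 + 0 = 16
  Hira: 4 + 2 + 3 + 1 + 0 + 3 + 1 + 2 + 2 = 18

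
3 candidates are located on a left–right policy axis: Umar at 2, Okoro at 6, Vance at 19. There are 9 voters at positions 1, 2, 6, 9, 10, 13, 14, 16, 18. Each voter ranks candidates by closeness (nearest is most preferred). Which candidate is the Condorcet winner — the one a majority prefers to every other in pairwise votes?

Okoro

With single-peaked preferences on a line, the Condorcet winner is the candidate closest to the median voter.
The median voter (position 10) is closest to Okoro at 6.
Check: Okoro vs Umar — voters closer to Okoro: 7 of 9.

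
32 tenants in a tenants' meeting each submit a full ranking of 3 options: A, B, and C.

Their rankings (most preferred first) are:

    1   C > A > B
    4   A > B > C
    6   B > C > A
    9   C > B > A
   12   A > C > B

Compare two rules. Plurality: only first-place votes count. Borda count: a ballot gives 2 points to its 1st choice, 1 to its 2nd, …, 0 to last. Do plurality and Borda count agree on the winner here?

No

Plurality first-place counts: A 16, B 6, C 10 → A.
Borda totals: A 33, B 25, C 38 → C.
The two rules disagree: plurality picks A, Borda picks C.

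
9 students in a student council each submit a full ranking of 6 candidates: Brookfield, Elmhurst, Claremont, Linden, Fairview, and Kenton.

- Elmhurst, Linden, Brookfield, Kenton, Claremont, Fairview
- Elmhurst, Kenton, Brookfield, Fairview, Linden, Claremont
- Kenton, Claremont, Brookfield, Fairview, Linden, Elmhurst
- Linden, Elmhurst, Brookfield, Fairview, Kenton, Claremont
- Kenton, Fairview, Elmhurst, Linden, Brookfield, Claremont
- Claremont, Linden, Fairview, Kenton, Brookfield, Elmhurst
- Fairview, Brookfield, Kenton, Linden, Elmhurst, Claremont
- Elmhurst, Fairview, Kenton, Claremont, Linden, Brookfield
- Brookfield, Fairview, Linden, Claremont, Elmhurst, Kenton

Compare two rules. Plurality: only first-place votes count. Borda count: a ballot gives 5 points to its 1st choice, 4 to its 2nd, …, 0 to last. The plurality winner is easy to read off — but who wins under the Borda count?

Fairview

Plurality first-place counts: Brookfield 1, Elmhurst 3, Claremont 1, Linden 1, Fairview 1, Kenton 2 → Elmhurst.
Borda totals: Brookfield 23, Elmhurst 24, Claremont 14, Linden 23, Fairview 26, Kenton 25 → Fairview.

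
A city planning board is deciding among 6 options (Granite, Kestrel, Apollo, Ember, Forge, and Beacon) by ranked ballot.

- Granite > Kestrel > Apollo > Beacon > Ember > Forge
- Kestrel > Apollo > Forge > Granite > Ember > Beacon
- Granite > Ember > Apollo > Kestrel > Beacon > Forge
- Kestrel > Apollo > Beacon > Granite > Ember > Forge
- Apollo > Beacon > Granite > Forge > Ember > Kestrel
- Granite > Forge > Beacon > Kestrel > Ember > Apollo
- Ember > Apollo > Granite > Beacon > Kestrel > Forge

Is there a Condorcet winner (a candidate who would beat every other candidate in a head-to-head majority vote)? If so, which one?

Head-to-head results (7 voters total):
Granite vs Kestrel: Granite wins 5–2.
Granite vs Apollo: Apollo wins 4–3.
Granite vs Ember: Granite wins 6–1.
Granite vs Forge: Granite wins 6–1.
Granite vs Beacon: Granite wins 5–2.
Kestrel vs Apollo: Kestrel wins 4–3.
Kestrel vs Ember: Kestrel wins 4–3.
Kestrel vs Forge: Kestrel wins 5–2.
Kestrel vs Beacon: Kestrel wins 4–3.
Apollo vs Ember: Apollo wins 4–3.
Apollo vs Forge: Apollo wins 6–1.
Apollo vs Beacon: Apollo wins 6–1.
Ember vs Forge: Ember wins 4–3.
Ember vs Beacon: Beacon wins 4–3.
Forge vs Beacon: Beacon wins 5–2.
No candidate beats all others: Granite beats Kestrel beats Apollo beats Granite, a majority cycle.

There is no Condorcet winner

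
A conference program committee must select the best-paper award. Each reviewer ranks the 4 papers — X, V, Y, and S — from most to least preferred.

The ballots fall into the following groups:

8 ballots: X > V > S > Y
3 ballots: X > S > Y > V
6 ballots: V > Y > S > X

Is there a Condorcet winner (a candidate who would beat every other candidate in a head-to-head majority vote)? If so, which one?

X

Head-to-head results (17 voters total):
X vs V: X wins 11–6.
X vs Y: X wins 11–6.
X vs S: X wins 11–6.
V vs Y: V wins 14–3.
V vs S: V wins 14–3.
Y vs S: S wins 11–6.
X beats each rival — V (11–6), Y (11–6), S (11–6) — so X is the Condorcet winner.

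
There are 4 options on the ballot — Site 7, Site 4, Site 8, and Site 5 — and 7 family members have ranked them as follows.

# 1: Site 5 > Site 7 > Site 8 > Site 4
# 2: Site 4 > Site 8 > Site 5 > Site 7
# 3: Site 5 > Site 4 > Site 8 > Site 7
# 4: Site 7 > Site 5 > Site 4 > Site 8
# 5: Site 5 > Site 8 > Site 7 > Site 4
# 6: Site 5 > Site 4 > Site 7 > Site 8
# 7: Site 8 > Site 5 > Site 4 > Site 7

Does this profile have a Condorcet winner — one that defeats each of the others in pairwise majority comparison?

Head-to-head results (7 voters total):
Site 7 vs Site 4: Site 4 wins 4–3.
Site 7 vs Site 8: Site 8 wins 4–3.
Site 7 vs Site 5: Site 5 wins 6–1.
Site 4 vs Site 8: Site 4 wins 4–3.
Site 4 vs Site 5: Site 5 wins 6–1.
Site 8 vs Site 5: Site 5 wins 5–2.
Site 5 beats each rival — Site 7 (6–1), Site 4 (6–1), Site 8 (5–2) — so Site 5 is the Condorcet winner.

Yes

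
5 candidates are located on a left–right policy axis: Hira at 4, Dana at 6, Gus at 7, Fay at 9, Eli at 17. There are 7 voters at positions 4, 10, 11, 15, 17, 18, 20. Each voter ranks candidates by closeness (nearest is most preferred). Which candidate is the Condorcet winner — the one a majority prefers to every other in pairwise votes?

Eli

With single-peaked preferences on a line, the Condorcet winner is the candidate closest to the median voter.
The median voter (position 15) is closest to Eli at 17.
Check: Eli vs Dana — voters closer to Eli: 4 of 7.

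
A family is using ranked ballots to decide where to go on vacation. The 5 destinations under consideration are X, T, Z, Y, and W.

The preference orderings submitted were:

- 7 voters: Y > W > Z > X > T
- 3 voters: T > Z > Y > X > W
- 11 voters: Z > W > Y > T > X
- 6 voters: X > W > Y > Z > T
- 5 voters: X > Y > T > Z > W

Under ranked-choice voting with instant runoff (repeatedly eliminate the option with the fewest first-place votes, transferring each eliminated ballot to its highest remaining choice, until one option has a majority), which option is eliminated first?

W

Round 1: X 11, Z 11, Y 7, T 3, W 0. W has the fewest and is eliminated.
Round 2: X 11, Z 11, Y 7, T 3. T has the fewest and is eliminated.
Round 3: Z 14, X 11, Y 7. Y has the fewest and is eliminated.
Round 4: Z 21, X 11. Z has a majority.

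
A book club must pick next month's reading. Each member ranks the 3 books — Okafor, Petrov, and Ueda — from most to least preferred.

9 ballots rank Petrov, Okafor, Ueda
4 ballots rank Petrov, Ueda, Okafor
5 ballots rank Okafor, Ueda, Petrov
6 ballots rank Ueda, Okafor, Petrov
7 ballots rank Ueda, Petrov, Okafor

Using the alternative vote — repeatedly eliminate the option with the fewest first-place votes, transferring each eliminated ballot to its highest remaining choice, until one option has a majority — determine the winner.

Ueda

Round 1: Petrov 13, Ueda 13, Okafor 5. Okafor has the fewest and is eliminated.
Round 2: Ueda 18, Petrov 13. Ueda has a majority.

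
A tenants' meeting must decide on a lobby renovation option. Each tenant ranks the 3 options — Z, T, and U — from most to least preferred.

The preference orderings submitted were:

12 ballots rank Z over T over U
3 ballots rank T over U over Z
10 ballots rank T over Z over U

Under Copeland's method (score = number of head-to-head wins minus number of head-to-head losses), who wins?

T

Pairwise results:
  Z vs T: T wins 13–12.
  Z vs U: Z wins 22–3.
  T vs U: T wins 25–0.
Copeland scores (wins − losses):
  Z: 1 − 1 = 0
  T: 2 − 0 = 2
  U: 0 − 2 = -2
T has the best Copeland score.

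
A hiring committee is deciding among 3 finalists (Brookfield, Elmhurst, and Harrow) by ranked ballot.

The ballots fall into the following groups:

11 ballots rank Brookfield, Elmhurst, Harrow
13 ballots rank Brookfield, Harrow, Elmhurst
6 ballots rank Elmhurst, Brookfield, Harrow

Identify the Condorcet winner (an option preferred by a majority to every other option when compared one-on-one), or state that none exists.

Brookfield

Head-to-head results (30 voters total):
Brookfield vs Elmhurst: Brookfield wins 24–6.
Brookfield vs Harrow: Brookfield wins 30–0.
Elmhurst vs Harrow: Elmhurst wins 17–13.
Brookfield beats each rival — Elmhurst (24–6), Harrow (30–0) — so Brookfield is the Condorcet winner.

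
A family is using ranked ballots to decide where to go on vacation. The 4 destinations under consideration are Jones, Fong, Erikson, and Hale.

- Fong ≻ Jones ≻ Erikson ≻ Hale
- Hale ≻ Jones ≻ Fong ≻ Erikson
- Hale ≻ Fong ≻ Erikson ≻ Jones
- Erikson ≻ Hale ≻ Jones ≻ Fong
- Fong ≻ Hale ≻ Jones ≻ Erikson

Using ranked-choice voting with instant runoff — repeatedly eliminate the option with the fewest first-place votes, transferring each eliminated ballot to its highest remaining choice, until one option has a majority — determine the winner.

Round 1: Fong 2, Hale 2, Erikson 1, Jones 0. Jones has the fewest and is eliminated.
Round 2: Fong 2, Hale 2, Erikson 1. Erikson has the fewest and is eliminated.
Round 3: Hale 3, Fong 2. Hale has a majority.

Hale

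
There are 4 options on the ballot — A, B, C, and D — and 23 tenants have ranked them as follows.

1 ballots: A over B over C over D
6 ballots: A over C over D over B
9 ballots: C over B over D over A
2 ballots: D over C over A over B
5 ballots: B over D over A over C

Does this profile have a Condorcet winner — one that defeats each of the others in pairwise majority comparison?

No

Head-to-head results (23 voters total):
A vs B: B wins 14–9.
A vs C: A wins 12–11.
A vs D: D wins 16–7.
B vs C: C wins 17–6.
B vs D: B wins 15–8.
C vs D: C wins 16–7.
No candidate beats all others: A beats C beats B beats A, a majority cycle.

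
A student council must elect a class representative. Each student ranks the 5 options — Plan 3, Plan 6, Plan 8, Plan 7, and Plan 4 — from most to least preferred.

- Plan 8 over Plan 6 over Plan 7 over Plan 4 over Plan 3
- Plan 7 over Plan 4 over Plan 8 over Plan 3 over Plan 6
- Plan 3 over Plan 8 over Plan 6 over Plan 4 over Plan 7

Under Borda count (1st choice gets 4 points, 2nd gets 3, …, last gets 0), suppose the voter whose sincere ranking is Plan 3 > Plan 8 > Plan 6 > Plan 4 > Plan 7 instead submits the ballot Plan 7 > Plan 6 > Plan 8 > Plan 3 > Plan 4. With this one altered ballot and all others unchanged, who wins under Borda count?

Plan 7

Borda totals with the altered ballot: Plan 3 2, Plan 6 6, Plan 8 8, Plan 7 10, Plan 4 4.
The switch changes the winner from Plan 8 to Plan 7.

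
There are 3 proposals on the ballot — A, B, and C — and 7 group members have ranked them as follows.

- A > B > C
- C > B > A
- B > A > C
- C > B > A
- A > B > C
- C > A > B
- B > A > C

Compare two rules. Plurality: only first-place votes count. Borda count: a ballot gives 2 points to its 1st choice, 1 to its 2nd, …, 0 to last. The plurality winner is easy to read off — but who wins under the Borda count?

Plurality first-place counts: A 2, B 2, C 3 → C.
Borda totals: A 7, B 8, C 6 → B.

B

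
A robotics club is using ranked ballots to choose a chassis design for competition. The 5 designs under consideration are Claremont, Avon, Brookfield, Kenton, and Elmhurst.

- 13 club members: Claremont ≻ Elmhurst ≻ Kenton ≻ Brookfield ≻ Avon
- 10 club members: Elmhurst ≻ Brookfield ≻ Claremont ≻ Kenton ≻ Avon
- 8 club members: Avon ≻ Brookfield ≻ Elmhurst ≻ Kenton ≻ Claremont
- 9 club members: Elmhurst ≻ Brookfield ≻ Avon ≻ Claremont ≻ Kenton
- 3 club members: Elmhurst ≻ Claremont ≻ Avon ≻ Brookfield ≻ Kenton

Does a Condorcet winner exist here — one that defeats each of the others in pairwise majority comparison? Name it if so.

Elmhurst

Head-to-head results (43 voters total):
Claremont vs Avon: Claremont wins 26–17.
Claremont vs Brookfield: Brookfield wins 27–16.
Claremont vs Kenton: Claremont wins 35–8.
Claremont vs Elmhurst: Elmhurst wins 30–13.
Avon vs Brookfield: Brookfield wins 32–11.
Avon vs Kenton: Kenton wins 23–20.
Avon vs Elmhurst: Elmhurst wins 35–8.
Brookfield vs Kenton: Brookfield wins 30–13.
Brookfield vs Elmhurst: Elmhurst wins 35–8.
Kenton vs Elmhurst: Elmhurst wins 43–0.
Elmhurst beats each rival — Claremont (30–13), Avon (35–8), Brookfield (35–8), Kenton (43–0) — so Elmhurst is the Condorcet winner.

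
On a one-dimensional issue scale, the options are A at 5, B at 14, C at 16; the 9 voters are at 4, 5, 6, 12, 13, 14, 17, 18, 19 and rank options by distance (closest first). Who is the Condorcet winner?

B

With single-peaked preferences on a line, the Condorcet winner is the candidate closest to the median voter.
The median voter (position 13) is closest to B at 14.
Check: B vs C — voters closer to B: 6 of 9.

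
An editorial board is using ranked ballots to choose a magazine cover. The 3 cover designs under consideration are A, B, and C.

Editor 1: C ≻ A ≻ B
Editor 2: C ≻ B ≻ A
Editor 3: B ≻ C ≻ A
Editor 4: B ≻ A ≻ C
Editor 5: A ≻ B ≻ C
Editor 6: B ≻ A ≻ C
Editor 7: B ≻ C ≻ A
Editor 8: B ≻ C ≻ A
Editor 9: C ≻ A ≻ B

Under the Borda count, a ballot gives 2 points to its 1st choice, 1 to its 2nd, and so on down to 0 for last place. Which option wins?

Borda scores:
  A: 1 + 0 + 0 + 1 + 2 + 1 + 0 + 0 + 1 = 6
  B: 0 + 1 + 2 + 2 + 1 + 2 + 2 + 2 + 0 = 12
  C: 2 + 2 + 1 + 0 + 0 + 0 + 1 + 1 + 2 = 9
B has the highest total.

B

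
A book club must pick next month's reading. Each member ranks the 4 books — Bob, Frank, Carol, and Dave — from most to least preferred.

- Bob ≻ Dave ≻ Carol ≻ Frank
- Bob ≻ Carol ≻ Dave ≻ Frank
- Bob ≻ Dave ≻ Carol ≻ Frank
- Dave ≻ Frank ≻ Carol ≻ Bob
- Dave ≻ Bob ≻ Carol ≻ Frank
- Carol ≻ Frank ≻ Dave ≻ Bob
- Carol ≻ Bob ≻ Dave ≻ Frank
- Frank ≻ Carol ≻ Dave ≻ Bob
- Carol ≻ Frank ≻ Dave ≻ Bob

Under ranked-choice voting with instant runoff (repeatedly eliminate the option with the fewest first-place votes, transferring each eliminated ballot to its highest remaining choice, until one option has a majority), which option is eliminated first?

Round 1: Bob 3, Carol 3, Dave 2, Frank 1. Frank has the fewest and is eliminated.
Round 2: Carol 4, Bob 3, Dave 2. Dave has the fewest and is eliminated.
Round 3: Carol 5, Bob 4. Carol has a majority.

Frank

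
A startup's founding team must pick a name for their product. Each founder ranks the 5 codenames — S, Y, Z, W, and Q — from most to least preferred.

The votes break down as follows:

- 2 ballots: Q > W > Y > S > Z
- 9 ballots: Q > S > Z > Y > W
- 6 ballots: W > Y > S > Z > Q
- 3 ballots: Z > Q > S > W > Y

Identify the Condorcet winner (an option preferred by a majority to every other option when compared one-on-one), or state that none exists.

Head-to-head results (20 voters total):
S vs Y: S wins 12–8.
S vs Z: S wins 17–3.
S vs W: S wins 12–8.
S vs Q: Q wins 14–6.
Y vs Z: Z wins 12–8.
Y vs W: W wins 11–9.
Y vs Q: Q wins 14–6.
Z vs W: Z wins 12–8.
Z vs Q: Q wins 11–9.
W vs Q: Q wins 14–6.
Q beats each rival — S (14–6), Y (14–6), Z (11–9), W (14–6) — so Q is the Condorcet winner.

Q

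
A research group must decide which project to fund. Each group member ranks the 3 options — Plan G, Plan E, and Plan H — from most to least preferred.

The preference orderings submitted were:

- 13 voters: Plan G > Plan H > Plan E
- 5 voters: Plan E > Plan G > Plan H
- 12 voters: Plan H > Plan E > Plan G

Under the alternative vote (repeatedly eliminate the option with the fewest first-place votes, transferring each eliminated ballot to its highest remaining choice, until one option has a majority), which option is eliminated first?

Plan E

Round 1: Plan G 13, Plan H 12, Plan E 5. Plan E has the fewest and is eliminated.
Round 2: Plan G 18, Plan H 12. Plan G has a majority.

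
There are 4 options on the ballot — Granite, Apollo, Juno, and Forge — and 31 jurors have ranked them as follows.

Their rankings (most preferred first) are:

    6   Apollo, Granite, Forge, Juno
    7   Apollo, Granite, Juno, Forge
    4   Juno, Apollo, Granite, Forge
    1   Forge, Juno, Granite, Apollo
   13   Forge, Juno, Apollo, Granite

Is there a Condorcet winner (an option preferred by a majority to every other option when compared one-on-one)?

No

Head-to-head results (31 voters total):
Granite vs Apollo: Apollo wins 30–1.
Granite vs Juno: Juno wins 18–13.
Granite vs Forge: Granite wins 17–14.
Apollo vs Juno: Juno wins 18–13.
Apollo vs Forge: Apollo wins 17–14.
Juno vs Forge: Forge wins 20–11.
No candidate beats all others: Granite beats Forge beats Juno beats Granite, a majority cycle.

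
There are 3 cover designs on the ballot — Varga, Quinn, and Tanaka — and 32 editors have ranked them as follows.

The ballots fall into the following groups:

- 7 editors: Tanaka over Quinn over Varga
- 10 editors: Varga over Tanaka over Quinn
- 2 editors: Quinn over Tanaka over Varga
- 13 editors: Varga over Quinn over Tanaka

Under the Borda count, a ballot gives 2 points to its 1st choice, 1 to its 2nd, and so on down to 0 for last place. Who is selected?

Borda scores:
  Varga: 7·0 + 10·2 + 2·0 + 13·2 = 46
  Quinn: 7·1 + 10·0 + 2·2 + 13·1 = 24
  Tanaka: 7·2 + 10·1 + 2·1 + 13·0 = 26
Varga has the highest total.

Varga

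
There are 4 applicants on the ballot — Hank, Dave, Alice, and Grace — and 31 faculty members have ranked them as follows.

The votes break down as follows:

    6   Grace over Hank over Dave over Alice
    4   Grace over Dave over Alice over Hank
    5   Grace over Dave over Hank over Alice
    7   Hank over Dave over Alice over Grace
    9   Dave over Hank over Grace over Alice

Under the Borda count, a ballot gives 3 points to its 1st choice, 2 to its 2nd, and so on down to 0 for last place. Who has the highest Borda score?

Dave

Borda scores:
  Hank: 6·2 + 4·0 + 5·1 + 7·3 + 9·2 = 56
  Dave: 6·1 + 4·2 + 5·2 + 7·2 + 9·3 = 65
  Alice: 6·0 + 4·1 + 5·0 + 7·1 + 9·0 = 11
  Grace: 6·3 + 4·3 + 5·3 + 7·0 + 9·1 = 54
Dave has the highest total.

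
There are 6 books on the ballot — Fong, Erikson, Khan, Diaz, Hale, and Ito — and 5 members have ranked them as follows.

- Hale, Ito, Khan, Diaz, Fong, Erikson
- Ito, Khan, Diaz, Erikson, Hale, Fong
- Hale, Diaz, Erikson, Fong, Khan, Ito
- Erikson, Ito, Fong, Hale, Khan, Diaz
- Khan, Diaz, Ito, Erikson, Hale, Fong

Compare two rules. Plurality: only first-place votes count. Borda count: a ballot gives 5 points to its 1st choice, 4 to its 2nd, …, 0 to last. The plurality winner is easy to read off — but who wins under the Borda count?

Ito

Plurality first-place counts: Fong 0, Erikson 1, Khan 1, Diaz 0, Hale 2, Ito 1 → Hale.
Borda totals: Fong 6, Erikson 12, Khan 14, Diaz 13, Hale 14, Ito 16 → Ito.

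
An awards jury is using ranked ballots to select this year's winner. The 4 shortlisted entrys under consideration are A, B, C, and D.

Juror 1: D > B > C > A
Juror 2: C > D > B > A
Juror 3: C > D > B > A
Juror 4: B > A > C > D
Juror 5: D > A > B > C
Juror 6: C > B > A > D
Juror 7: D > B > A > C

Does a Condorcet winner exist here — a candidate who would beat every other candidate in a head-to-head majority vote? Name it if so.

Head-to-head results (7 voters total):
A vs B: B wins 6–1.
A vs C: C wins 4–3.
A vs D: D wins 5–2.
B vs C: B wins 4–3.
B vs D: D wins 5–2.
C vs D: C wins 4–3.
No candidate beats all others: B beats C beats D beats B, a majority cycle.

None — there is no Condorcet winner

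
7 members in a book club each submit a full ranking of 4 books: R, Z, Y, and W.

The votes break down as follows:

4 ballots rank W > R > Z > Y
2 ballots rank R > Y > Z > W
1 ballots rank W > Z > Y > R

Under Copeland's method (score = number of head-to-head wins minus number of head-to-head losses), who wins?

Pairwise results:
  R vs Z: R wins 6–1.
  R vs Y: R wins 6–1.
  R vs W: W wins 5–2.
  Z vs Y: Z wins 5–2.
  Z vs W: W wins 5–2.
  Y vs W: W wins 5–2.
Copeland scores (wins − losses):
  R: 2 − 1 = 1
  Z: 1 − 2 = -1
  Y: 0 − 3 = -3
  W: 3 − 0 = 3
W has the best Copeland score.

W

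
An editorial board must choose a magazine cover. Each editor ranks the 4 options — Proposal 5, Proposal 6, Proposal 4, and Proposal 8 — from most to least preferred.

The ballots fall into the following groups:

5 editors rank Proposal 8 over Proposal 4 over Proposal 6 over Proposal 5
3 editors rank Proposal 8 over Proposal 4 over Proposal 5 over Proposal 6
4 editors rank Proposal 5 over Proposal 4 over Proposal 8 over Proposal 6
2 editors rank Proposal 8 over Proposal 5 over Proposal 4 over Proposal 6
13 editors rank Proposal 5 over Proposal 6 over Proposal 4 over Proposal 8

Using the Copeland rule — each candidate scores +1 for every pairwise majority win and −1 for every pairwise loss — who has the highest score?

Proposal 5

Pairwise results:
  Proposal 5 vs Proposal 6: Proposal 5 wins 22–5.
  Proposal 5 vs Proposal 4: Proposal 5 wins 19–8.
  Proposal 5 vs Proposal 8: Proposal 5 wins 17–10.
  Proposal 6 vs Proposal 4: Proposal 4 wins 14–13.
  Proposal 6 vs Proposal 8: Proposal 8 wins 14–13.
  Proposal 4 vs Proposal 8: Proposal 4 wins 17–10.
Copeland scores (wins − losses):
  Proposal 5: 3 − 0 = 3
  Proposal 6: 0 − 3 = -3
  Proposal 4: 2 − 1 = 1
  Proposal 8: 1 − 2 = -1
Proposal 5 has the best Copeland score.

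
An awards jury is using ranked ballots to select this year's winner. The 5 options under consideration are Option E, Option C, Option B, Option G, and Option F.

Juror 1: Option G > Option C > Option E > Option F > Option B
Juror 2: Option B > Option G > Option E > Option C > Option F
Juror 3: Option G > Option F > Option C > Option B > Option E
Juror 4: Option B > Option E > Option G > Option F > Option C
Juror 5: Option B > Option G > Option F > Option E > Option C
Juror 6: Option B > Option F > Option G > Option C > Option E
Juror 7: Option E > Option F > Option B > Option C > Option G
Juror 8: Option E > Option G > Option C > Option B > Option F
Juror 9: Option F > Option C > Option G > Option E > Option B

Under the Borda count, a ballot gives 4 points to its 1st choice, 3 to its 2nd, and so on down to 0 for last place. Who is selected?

Borda scores:
  Option E: 2 + 2 + 0 + 3 + 1 + 0 + 4 + 4 + 1 = 17
  Option C: 3 + 1 + 2 + 0 + 0 + 1 + 1 + 2 + 3 = 13
  Option B: 0 + 4 + 1 + 4 + 4 + 4 + 2 + 1 + 0 = 20
  Option G: 4 + 3 + 4 + 2 + 3 + 2 + 0 + 3 + 2 = 23
  Option F: 1 + 0 + 3 + 1 + 2 + 3 + 3 + 0 + 4 = 17
Option G has the highest total.

Option G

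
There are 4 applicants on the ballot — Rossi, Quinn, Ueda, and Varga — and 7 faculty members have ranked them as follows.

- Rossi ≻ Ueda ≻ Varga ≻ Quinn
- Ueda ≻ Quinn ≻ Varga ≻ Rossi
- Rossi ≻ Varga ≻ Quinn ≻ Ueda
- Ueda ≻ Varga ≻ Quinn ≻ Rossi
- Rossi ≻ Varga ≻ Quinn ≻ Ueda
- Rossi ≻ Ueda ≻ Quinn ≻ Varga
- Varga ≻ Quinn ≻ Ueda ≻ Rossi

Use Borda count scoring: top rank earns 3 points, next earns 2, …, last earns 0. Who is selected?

Borda scores:
  Rossi: 3 + 0 + 3 + 0 + 3 + 3 + 0 = 12
  Quinn: 0 + 2 + 1 + 1 + 1 + 1 + 2 = 8
  Ueda: 2 + 3 + 0 + 3 + 0 + 2 + 1 = 11
  Varga: 1 + 1 + 2 + 2 + 2 + 0 + 3 = 11
Rossi has the highest total.

Rossi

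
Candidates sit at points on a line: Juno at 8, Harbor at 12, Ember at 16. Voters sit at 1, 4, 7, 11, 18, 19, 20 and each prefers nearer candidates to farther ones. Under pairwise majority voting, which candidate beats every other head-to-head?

With single-peaked preferences on a line, the Condorcet winner is the candidate closest to the median voter.
The median voter (position 11) is closest to Harbor at 12.
Check: Harbor vs Juno — voters closer to Harbor: 4 of 7.

Harbor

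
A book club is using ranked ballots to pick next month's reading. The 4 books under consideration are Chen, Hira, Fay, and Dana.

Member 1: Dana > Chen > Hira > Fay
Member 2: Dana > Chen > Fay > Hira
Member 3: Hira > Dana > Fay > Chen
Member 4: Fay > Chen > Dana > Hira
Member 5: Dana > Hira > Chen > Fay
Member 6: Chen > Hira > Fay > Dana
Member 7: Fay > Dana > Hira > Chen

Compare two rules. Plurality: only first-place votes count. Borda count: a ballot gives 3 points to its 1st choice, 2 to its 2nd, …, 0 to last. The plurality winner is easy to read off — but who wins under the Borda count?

Plurality first-place counts: Chen 1, Hira 1, Fay 2, Dana 3 → Dana.
Borda totals: Chen 10, Hira 9, Fay 9, Dana 14 → Dana.

Dana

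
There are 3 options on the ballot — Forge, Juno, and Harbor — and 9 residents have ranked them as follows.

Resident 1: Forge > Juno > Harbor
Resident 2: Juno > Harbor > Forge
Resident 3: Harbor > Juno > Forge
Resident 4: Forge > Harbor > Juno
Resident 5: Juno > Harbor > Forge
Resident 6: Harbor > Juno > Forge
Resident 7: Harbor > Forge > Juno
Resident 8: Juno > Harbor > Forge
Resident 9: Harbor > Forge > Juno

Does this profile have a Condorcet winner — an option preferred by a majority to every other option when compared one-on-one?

Head-to-head results (9 voters total):
Forge vs Juno: Juno wins 5–4.
Forge vs Harbor: Harbor wins 7–2.
Juno vs Harbor: Harbor wins 5–4.
Harbor beats each rival — Forge (7–2), Juno (5–4) — so Harbor is the Condorcet winner.

Yes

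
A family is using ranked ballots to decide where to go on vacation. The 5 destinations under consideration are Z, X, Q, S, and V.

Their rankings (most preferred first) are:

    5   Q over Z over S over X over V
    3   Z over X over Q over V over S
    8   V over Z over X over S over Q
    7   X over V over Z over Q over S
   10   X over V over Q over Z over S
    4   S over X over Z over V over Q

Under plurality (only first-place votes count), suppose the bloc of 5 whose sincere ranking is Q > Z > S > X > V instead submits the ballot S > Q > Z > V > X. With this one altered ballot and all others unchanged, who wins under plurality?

First-place totals with the altered ballot: Z 3, X 17, Q 0, S 9, V 8.
The winner is unchanged: still X.

X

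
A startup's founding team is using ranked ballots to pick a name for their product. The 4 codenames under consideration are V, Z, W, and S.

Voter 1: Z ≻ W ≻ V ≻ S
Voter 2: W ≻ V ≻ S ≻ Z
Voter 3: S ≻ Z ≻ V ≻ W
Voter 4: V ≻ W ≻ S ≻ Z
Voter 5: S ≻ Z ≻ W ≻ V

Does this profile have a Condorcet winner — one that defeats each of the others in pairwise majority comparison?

No

Head-to-head results (5 voters total):
V vs Z: Z wins 3–2.
V vs W: W wins 3–2.
V vs S: V wins 3–2.
Z vs W: Z wins 3–2.
Z vs S: S wins 4–1.
W vs S: W wins 3–2.
No candidate beats all others: V beats S beats Z beats V, a majority cycle.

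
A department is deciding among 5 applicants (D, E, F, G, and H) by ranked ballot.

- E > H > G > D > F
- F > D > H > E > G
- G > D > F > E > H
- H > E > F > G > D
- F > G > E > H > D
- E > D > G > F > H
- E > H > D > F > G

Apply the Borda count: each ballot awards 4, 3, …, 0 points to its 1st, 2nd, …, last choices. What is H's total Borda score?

13

Borda scores:
  D: 1 + 3 + 3 + 0 + 0 + 3 + 2 = 12
  E: 4 + 1 + 1 + 3 + 2 + 4 + 4 = 19
  F: 0 + 4 + 2 + 2 + 4 + 1 + 1 = 14
  G: 2 + 0 + 4 + 1 + 3 + 2 + 0 = 12
  H: 3 + 2 + 0 + 4 + 1 + 0 + 3 = 13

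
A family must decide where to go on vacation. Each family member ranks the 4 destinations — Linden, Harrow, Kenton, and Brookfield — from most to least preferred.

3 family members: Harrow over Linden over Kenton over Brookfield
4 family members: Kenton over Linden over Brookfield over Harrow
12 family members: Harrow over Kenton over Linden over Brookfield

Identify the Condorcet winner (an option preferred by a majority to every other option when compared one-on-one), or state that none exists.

Harrow

Head-to-head results (19 voters total):
Linden vs Harrow: Harrow wins 15–4.
Linden vs Kenton: Kenton wins 16–3.
Linden vs Brookfield: Linden wins 19–0.
Harrow vs Kenton: Harrow wins 15–4.
Harrow vs Brookfield: Harrow wins 15–4.
Kenton vs Brookfield: Kenton wins 19–0.
Harrow beats each rival — Linden (15–4), Kenton (15–4), Brookfield (15–4) — so Harrow is the Condorcet winner.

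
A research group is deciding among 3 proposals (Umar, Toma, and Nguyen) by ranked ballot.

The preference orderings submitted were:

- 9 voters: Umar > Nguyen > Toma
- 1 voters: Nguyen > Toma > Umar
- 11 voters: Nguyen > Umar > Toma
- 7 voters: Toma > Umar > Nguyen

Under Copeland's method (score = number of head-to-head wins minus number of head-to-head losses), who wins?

Pairwise results:
  Umar vs Toma: Umar wins 20–8.
  Umar vs Nguyen: Umar wins 16–12.
  Toma vs Nguyen: Nguyen wins 21–7.
Copeland scores (wins − losses):
  Umar: 2 − 0 = 2
  Toma: 0 − 2 = -2
  Nguyen: 1 − 1 = 0
Umar has the best Copeland score.

Umar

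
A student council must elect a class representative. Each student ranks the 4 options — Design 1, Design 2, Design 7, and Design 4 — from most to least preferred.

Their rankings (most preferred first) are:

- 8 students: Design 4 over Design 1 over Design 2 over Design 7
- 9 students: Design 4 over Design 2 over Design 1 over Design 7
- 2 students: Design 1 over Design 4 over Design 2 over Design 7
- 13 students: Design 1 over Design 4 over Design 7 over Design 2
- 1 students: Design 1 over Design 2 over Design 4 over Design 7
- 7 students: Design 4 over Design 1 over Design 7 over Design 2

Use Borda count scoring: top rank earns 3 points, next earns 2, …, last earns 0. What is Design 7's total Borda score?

20

Borda scores:
  Design 1: 8·2 + 9·1 + 2·3 + 13·3 + 3 + 7·2 = 87
  Design 2: 8·1 + 9·2 + 2·1 + 13·0 + 2 + 7·0 = 30
  Design 7: 8·0 + 9·0 + 2·0 + 13·1 + 0 + 7·1 = 20
  Design 4: 8·3 + 9·3 + 2·2 + 13·2 + 1 + 7·3 = 103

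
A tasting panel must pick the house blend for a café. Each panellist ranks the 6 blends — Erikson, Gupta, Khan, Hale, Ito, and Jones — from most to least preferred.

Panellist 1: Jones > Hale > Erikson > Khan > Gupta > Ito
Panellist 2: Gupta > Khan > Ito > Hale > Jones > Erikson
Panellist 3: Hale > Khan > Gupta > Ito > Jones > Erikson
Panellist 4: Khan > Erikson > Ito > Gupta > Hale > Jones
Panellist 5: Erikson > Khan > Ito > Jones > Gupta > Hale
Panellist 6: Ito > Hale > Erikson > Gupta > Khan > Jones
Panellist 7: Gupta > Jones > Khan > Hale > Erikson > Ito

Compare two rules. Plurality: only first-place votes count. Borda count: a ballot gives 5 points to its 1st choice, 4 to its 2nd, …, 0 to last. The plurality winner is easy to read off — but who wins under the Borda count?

Plurality first-place counts: Erikson 1, Gupta 2, Khan 1, Hale 1, Ito 1, Jones 1 → Gupta.
Borda totals: Erikson 16, Gupta 19, Khan 23, Hale 18, Ito 16, Jones 13 → Khan.

Khan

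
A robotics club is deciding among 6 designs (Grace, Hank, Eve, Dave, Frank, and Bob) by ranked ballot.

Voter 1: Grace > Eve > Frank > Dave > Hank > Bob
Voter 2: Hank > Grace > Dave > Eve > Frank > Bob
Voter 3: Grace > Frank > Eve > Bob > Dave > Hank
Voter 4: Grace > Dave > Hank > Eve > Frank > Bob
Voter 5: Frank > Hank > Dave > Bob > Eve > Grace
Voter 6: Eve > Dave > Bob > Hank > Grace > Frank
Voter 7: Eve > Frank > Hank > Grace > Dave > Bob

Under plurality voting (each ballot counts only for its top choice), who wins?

First-place vote totals:
  Grace: 3
  Hank: 1
  Eve: 2
  Dave: 0
  Frank: 1
  Bob: 0
Grace has the most first-place votes.

Grace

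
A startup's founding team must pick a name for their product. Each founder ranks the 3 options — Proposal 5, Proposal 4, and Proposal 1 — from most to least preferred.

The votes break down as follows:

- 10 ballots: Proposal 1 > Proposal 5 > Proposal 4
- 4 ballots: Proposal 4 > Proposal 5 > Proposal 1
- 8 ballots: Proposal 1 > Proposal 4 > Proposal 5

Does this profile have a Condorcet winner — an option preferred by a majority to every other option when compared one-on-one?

Head-to-head results (22 voters total):
Proposal 5 vs Proposal 4: Proposal 4 wins 12–10.
Proposal 5 vs Proposal 1: Proposal 1 wins 18–4.
Proposal 4 vs Proposal 1: Proposal 1 wins 18–4.
Proposal 1 beats each rival — Proposal 5 (18–4), Proposal 4 (18–4) — so Proposal 1 is the Condorcet winner.

Yes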